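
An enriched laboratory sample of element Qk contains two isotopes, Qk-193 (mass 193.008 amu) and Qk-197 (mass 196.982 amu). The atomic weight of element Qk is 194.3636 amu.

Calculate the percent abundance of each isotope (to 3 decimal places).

Qk-193: 65.888%, Qk-197: 34.112%

With x = fraction of Qk-193 (so Qk-197 is 1 − x):
193.008·x + 196.982·(1 − x) = 194.3636
(193.008 − 196.982)·x = 194.3636 − 196.982
x = -2.6184 / -3.974 = 0.65888 → 65.888% Qk-193, 34.112% Qk-197.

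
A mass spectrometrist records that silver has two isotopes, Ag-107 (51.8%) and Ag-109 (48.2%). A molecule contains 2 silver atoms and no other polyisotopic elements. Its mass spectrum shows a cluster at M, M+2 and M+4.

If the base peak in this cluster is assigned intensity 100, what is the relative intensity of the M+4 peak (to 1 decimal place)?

46.5

Binomial terms of (0.518 + 0.482)^2: M 0.2683, M+2 0.4994, M+4 0.2323 → M+2 is the base peak.
P(M+2) = C(2,1) × 0.518^1 × 0.482^1 = 2 × 0.5180 × 0.4820 = 0.499352 (base)
P(M+4) = C(2,2) × 0.518^0 × 0.482^2 = 1 × 1.0000 × 0.232324 = 0.232324
Relative intensity = 0.232324 / 0.499352 × 100 = 46.5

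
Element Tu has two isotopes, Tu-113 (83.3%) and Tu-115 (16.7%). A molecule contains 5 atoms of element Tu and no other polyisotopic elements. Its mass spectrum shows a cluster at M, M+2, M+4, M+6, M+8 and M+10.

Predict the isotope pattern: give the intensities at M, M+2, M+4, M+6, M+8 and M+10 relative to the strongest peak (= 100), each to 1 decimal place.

99.8 : 100.0 : 40.1 : 8.0 : 0.8 : 0.0

Expanding (0.833 + 0.167)^5:
P(M) = 0.833^5 = 0.401074
P(M+2) = 5 × 0.833^4 × 0.167^1 = 0.402037
P(M+4) = 10 × 0.833^3 × 0.167^2 = 0.161201
P(M+6) = 10 × 0.833^2 × 0.167^3 = 0.032318
P(M+8) = 5 × 0.833^1 × 0.167^4 = 0.003240
P(M+10) = 0.167^5 = 0.000130
The M+2 peak is largest (0.402037); scaling to 100 gives 99.8 : 100.0 : 40.1 : 8.0 : 0.8 : 0.0.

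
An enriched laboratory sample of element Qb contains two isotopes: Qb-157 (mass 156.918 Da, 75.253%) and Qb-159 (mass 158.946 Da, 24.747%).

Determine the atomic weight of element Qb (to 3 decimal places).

Average mass = Σ (abundance × isotope mass) = 0.75253 × 156.918 + 0.24747 × 158.946
= 118.0855 + 39.3344 = 157.4199 Da

157.420 Da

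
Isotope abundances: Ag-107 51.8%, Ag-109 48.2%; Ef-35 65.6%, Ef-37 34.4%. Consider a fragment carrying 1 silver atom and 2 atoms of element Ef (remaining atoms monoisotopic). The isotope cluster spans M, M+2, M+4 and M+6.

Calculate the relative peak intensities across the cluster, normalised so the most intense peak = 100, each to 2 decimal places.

50.52 : 100.00 : 63.20 : 12.93

Silver pattern (n=1): 0.5180 : 0.4820
Element Ef pattern (n=2): 0.430336 : 0.451328 : 0.118336
Convolve the two distributions (both contribute in 2-u steps):
  M: 0.5180×0.430336 = 0.222914
  M+2: 0.5180×0.451328 + 0.4820×0.430336 = 0.441210
  M+4: 0.5180×0.118336 + 0.4820×0.451328 = 0.278838
  M+6: 0.4820×0.118336 = 0.057038
Scale to base peak (0.441210) = 100: 50.52 : 100.00 : 63.20 : 12.93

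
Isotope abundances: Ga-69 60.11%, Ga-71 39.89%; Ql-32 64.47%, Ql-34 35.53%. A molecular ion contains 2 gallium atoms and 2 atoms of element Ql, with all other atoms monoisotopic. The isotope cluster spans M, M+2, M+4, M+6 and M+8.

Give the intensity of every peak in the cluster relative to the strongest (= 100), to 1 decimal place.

Gallium pattern (n=2): 0.36132121 : 0.47955758 : 0.15912121
Element Ql pattern (n=2): 0.41563809 : 0.45812382 : 0.12623809
Convolve the two distributions (both contribute in 2-u steps):
  M: 0.36132121×0.41563809 = 0.150179
  M+2: 0.36132121×0.45812382 + 0.47955758×0.41563809 = 0.364852
  M+4: 0.36132121×0.12623809 + 0.47955758×0.45812382 + 0.15912121×0.41563809 = 0.331446
  M+6: 0.47955758×0.12623809 + 0.15912121×0.45812382 = 0.133436
  M+8: 0.15912121×0.12623809 = 0.020087
Scale to base peak (0.364852) = 100: 41.2 : 100.0 : 90.8 : 36.6 : 5.5

41.2 : 100.0 : 90.8 : 36.6 : 5.5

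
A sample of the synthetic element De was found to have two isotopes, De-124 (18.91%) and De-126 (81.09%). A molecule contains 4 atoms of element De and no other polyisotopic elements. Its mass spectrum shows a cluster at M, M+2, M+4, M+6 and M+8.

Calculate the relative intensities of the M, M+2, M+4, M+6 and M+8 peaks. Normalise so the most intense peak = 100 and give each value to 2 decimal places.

Expanding (0.1891 + 0.8109)^4:
P(M) = 0.1891^4 = 0.001279
P(M+2) = 4 × 0.1891^3 × 0.8109^1 = 0.021933
P(M+4) = 6 × 0.1891^2 × 0.8109^2 = 0.141081
P(M+6) = 4 × 0.1891^1 × 0.8109^3 = 0.403323
P(M+8) = 0.8109^4 = 0.432384
The M+8 peak is largest (0.432384); scaling to 100 gives 0.30 : 5.07 : 32.63 : 93.28 : 100.00.

0.30 : 5.07 : 32.63 : 93.28 : 100.00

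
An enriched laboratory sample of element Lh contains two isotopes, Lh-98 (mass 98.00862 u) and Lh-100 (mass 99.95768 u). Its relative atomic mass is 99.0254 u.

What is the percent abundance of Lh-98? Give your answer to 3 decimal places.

47.832%

Let x be the fractional abundance of Lh-98; then Lh-100 has abundance 1 − x.
98.00862·x + 99.95768·(1 − x) = 99.0254
(98.00862 − 99.95768)·x = 99.0254 − 99.95768
x = -0.93228 / -1.94906 = 0.47832 → 47.832% Lh-98, 52.168% Lh-100.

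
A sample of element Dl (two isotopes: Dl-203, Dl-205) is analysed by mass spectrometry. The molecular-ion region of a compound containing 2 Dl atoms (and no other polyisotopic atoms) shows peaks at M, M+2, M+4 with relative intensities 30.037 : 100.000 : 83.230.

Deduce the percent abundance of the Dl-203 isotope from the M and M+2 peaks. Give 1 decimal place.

If p is the fraction of Dl that is Dl-203, then I(M+2)/I(M) = [C(2,1)·p^1·(1−p)] / p^2 = 2·(1−p)/p = 100.000/30.037 = 3.3292
(1−p)/p = 3.3292/2 = 1.6646  ⇒  p = 1/(1 + 1.6646) = 0.3753
Dl-203: 37.5%, Dl-205: 62.5%.

37.5%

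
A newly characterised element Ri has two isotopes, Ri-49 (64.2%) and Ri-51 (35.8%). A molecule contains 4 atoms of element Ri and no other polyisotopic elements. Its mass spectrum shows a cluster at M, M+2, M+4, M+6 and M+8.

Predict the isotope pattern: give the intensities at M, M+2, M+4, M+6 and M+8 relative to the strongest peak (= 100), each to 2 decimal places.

44.83 : 100.00 : 83.64 : 31.10 : 4.33

The 4 Ri atoms are independent, so intensities follow the terms of (0.642 + 0.358)^4.
P(M) = 0.642^4 = 0.169879
P(M+2) = 4 × 0.642^3 × 0.358^1 = 0.378921
P(M+4) = 6 × 0.642^2 × 0.358^2 = 0.316948
P(M+6) = 4 × 0.642^1 × 0.358^3 = 0.117827
P(M+8) = 0.358^4 = 0.016426
The M+2 peak is largest (0.378921); scaling to 100 gives 44.83 : 100.00 : 83.64 : 31.10 : 4.33.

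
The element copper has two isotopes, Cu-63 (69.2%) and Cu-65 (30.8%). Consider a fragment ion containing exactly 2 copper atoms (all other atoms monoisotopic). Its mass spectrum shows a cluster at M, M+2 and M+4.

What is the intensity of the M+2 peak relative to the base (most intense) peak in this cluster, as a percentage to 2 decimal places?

89.02%

Term probabilities: M 0.4789, M+2 0.4263, M+4 0.0949. Base peak = M.
P(M) = C(2,0) × 0.692^2 × 0.308^0 = 1 × 0.478864 × 1.0000 = 0.478864 (base)
P(M+2) = C(2,1) × 0.692^1 × 0.308^1 = 2 × 0.6920 × 0.3080 = 0.426272
Relative intensity = 0.426272 / 0.478864 × 100 = 89.02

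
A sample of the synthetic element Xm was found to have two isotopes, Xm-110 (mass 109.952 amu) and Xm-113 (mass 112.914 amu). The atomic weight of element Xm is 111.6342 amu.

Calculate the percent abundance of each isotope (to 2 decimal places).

Xm-110: 43.21%, Xm-113: 56.79%

Let x be the fractional abundance of Xm-110; then Xm-113 has abundance 1 − x.
109.952·x + 112.914·(1 − x) = 111.6342
(109.952 − 112.914)·x = 111.6342 − 112.914
x = -1.2798 / -2.962 = 0.43207 → 43.21% Xm-110, 56.79% Xm-113.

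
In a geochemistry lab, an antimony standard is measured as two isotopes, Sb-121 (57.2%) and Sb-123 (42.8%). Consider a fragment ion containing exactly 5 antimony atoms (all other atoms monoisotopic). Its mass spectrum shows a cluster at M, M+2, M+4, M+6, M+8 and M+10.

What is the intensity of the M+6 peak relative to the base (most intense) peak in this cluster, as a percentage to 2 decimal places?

(0.572 + 0.428)^5 gives M 0.0612, M+2 0.2291, M+4 0.3428, M+6 0.2565, M+8 0.0960, M+10 0.0144; the largest is M+4.
P(M+4) = C(5,2) × 0.572^3 × 0.428^2 = 10 × 0.18714925 × 0.183184 = 0.342827 (base)
P(M+6) = C(5,3) × 0.572^2 × 0.428^3 = 10 × 0.327184 × 0.07840275 = 0.256521
Relative intensity = 0.256521 / 0.342827 × 100 = 74.83

74.83%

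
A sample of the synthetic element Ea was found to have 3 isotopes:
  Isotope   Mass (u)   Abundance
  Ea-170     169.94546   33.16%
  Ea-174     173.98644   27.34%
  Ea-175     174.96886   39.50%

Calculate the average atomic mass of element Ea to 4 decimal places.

Average mass = Σ (abundance × isotope mass) = 0.3316 × 169.94546 + 0.2734 × 173.98644 + 0.3950 × 174.96886
= 56.353915 + 47.567893 + 69.112700 = 173.034508 u

173.0345 u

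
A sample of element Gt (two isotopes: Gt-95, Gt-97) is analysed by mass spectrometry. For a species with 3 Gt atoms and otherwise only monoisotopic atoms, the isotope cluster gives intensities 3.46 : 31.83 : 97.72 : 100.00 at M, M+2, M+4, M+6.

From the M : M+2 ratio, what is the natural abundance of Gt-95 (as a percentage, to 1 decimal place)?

24.6%

If p is the fraction of Gt that is Gt-95, then I(M+2)/I(M) = [C(3,1)·p^2·(1−p)] / p^3 = 3·(1−p)/p = 31.83/3.46 = 9.1994
(1−p)/p = 9.1994/3 = 3.0665  ⇒  p = 1/(1 + 3.0665) = 0.2459
Gt-95: 24.6%, Gt-97: 75.4%.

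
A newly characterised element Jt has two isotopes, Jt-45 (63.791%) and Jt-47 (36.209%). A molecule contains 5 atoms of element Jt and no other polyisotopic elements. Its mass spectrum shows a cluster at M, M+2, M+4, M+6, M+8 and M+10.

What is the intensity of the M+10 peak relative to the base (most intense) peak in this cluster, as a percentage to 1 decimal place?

1.8%

Term probabilities: M 0.1056, M+2 0.2998, M+4 0.3403, M+6 0.1932, M+8 0.0548, M+10 0.0062. Base peak = M+4.
P(M+4) = C(5,2) × 0.63791^3 × 0.36209^2 = 10 × 0.25958419 × 0.13110917 = 0.340339 (base)
P(M+10) = C(5,5) × 0.63791^0 × 0.36209^5 = 1 × 1.0000 × 0.00622419 = 0.006224
Relative intensity = 0.006224 / 0.340339 × 100 = 1.8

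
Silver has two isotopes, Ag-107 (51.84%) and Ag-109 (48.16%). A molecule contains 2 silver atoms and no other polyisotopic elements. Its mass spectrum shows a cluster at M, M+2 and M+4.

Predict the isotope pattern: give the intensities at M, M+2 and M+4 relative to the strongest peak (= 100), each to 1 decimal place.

The 2 Ag atoms are independent, so intensities follow the terms of (0.5184 + 0.4816)^2.
P(M) = 0.5184^2 = 0.268739
P(M+2) = 2 × 0.5184^1 × 0.4816^1 = 0.499323
P(M+4) = 0.4816^2 = 0.231939
The M+2 peak is largest (0.499323); scaling to 100 gives 53.8 : 100.0 : 46.5.

53.8 : 100.0 : 46.5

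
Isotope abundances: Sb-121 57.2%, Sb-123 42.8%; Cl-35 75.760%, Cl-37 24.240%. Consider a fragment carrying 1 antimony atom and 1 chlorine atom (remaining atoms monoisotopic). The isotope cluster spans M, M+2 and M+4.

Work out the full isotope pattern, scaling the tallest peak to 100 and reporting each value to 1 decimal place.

93.6 : 100.0 : 22.4

Antimony pattern (n=1): 0.5720 : 0.4280
Chlorine pattern (n=1): 0.7576 : 0.2424
Convolve the two distributions (both contribute in 2-u steps):
  M: 0.5720×0.7576 = 0.433347
  M+2: 0.5720×0.2424 + 0.4280×0.7576 = 0.462906
  M+4: 0.4280×0.2424 = 0.103747
Scale to base peak (0.462906) = 100: 93.6 : 100.0 : 22.4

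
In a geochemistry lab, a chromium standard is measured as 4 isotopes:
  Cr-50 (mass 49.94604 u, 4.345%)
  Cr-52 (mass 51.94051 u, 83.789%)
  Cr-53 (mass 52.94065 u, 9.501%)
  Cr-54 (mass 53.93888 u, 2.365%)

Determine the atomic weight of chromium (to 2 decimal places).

The abundance-weighted mean is 0.04345 × 49.94604 + 0.83789 × 51.94051 + 0.09501 × 52.94065 + 0.02365 × 53.93888
= 2.170155 + 43.520434 + 5.029891 + 1.275655 = 51.996135 u

52.00 u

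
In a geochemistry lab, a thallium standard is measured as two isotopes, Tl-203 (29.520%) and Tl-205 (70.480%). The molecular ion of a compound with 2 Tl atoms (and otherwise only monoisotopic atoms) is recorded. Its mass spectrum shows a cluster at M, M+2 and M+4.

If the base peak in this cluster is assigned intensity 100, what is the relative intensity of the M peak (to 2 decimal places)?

17.54

Term probabilities: M 0.0871, M+2 0.4161, M+4 0.4967. Base peak = M+4.
P(M+4) = C(2,2) × 0.29520^0 × 0.70480^2 = 1 × 1.0000 × 0.49674304 = 0.496743 (base)
P(M) = C(2,0) × 0.29520^2 × 0.70480^0 = 1 × 0.08714304 × 1.0000 = 0.087143
Relative intensity = 0.087143 / 0.496743 × 100 = 17.54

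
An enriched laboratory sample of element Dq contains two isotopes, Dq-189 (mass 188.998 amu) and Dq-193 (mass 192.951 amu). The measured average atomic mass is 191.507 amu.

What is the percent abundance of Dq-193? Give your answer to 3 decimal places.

63.471%

With x = fraction of Dq-189 (so Dq-193 is 1 − x):
188.998·x + 192.951·(1 − x) = 191.507
(188.998 − 192.951)·x = 191.507 − 192.951
x = -1.444 / -3.953 = 0.36529 → 36.529% Dq-189, 63.471% Dq-193.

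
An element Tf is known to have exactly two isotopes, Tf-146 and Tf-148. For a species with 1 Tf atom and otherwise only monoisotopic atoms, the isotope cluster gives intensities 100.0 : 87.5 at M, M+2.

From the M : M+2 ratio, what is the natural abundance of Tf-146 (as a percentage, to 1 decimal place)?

If p is the fraction of Tf that is Tf-146, then I(M+2)/I(M) = [C(1,1)·p^0·(1−p)] / p^1 = 1·(1−p)/p = 87.5/100.0 = 0.8750
(1−p)/p = 0.8750/1 = 0.8750  ⇒  p = 1/(1 + 0.8750) = 0.5333
Tf-146: 53.3%, Tf-148: 46.7%.

53.3%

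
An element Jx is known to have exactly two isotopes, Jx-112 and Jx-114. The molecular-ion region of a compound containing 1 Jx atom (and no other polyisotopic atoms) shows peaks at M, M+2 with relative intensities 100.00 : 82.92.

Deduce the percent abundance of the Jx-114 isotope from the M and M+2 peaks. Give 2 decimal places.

45.33%

Let p = fractional abundance of Jx-112. I(M+2)/I(M) = [C(1,1)·p^0·(1−p)] / p^1 = 1·(1−p)/p = 82.92/100.00 = 0.8292
(1−p)/p = 0.8292/1 = 0.8292  ⇒  p = 1/(1 + 0.8292) = 0.5467
Jx-112: 54.67%, Jx-114: 45.33%.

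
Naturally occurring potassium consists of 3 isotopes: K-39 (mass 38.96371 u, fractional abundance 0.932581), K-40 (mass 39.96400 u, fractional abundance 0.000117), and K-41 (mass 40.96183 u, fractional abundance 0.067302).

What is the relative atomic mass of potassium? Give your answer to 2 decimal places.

39.10 u

Ar = Σ fᵢ·mᵢ = 0.932581 × 38.96371 + 0.000117 × 39.96400 + 0.067302 × 40.96183
= 36.336816 + 0.004676 + 2.756813 = 39.098305 u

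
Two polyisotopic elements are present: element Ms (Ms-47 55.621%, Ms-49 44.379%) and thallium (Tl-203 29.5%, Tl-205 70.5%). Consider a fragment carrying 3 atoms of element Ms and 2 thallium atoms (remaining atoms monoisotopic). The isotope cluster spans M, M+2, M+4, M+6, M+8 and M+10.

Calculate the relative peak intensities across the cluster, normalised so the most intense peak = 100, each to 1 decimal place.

4.3 : 30.8 : 81.8 : 100.0 : 57.2 : 12.4

Element Ms pattern (n=3): 0.17207445 : 0.41188536 : 0.32863595 : 0.08740425
Thallium pattern (n=2): 0.087025 : 0.41595 : 0.497025
Convolve the two distributions (both contribute in 2-u steps):
  M: 0.17207445×0.087025 = 0.014975
  M+2: 0.17207445×0.41595 + 0.41188536×0.087025 = 0.107419
  M+4: 0.17207445×0.497025 + 0.41188536×0.41595 + 0.32863595×0.087025 = 0.285449
  M+6: 0.41188536×0.497025 + 0.32863595×0.41595 + 0.08740425×0.087025 = 0.349020
  M+8: 0.32863595×0.497025 + 0.08740425×0.41595 = 0.199696
  M+10: 0.08740425×0.497025 = 0.043442
Scale to base peak (0.349020) = 100: 4.3 : 30.8 : 81.8 : 100.0 : 57.2 : 12.4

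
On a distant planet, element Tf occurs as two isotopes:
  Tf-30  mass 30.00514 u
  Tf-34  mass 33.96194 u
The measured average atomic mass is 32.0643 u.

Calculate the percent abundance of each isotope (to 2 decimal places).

Tf-30: 47.96%, Tf-34: 52.04%

With x = fraction of Tf-30 (so Tf-34 is 1 − x):
30.00514·x + 33.96194·(1 − x) = 32.0643
(30.00514 − 33.96194)·x = 32.0643 − 33.96194
x = -1.89764 / -3.95680 = 0.47959 → 47.96% Tf-30, 52.04% Tf-34.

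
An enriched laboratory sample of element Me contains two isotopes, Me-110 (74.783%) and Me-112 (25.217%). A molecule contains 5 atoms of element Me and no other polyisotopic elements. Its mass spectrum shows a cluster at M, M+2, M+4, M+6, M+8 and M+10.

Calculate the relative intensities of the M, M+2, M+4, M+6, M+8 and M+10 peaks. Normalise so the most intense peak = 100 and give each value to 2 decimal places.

The 5 Me atoms are independent, so intensities follow the terms of (0.74783 + 0.25217)^5.
P(M) = 0.74783^5 = 0.233891
P(M+2) = 5 × 0.74783^4 × 0.25217^1 = 0.394344
P(M+4) = 10 × 0.74783^3 × 0.25217^2 = 0.265947
P(M+6) = 10 × 0.74783^2 × 0.25217^3 = 0.089678
P(M+8) = 5 × 0.74783^1 × 0.25217^4 = 0.015120
P(M+10) = 0.25217^5 = 0.001020
The M+2 peak is largest (0.394344); scaling to 100 gives 59.31 : 100.00 : 67.44 : 22.74 : 3.83 : 0.26.

59.31 : 100.00 : 67.44 : 22.74 : 3.83 : 0.26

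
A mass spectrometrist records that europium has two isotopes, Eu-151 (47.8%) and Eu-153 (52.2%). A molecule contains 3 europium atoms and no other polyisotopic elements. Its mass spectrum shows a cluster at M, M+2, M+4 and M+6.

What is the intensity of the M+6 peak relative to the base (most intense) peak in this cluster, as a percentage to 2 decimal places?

36.40%

(0.478 + 0.522)^3 gives M 0.1092, M+2 0.3578, M+4 0.3907, M+6 0.1422; the largest is M+4.
P(M+4) = C(3,2) × 0.478^1 × 0.522^2 = 3 × 0.4780 × 0.272484 = 0.390742 (base)
P(M+6) = C(3,3) × 0.478^0 × 0.522^3 = 1 × 1.0000 × 0.14223665 = 0.142237
Relative intensity = 0.142237 / 0.390742 × 100 = 36.40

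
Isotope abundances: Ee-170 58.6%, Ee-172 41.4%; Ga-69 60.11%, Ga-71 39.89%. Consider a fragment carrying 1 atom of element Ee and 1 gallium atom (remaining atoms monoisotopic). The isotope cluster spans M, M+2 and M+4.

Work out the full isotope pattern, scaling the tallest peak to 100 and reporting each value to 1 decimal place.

73.0 : 100.0 : 34.2

Element Ee pattern (n=1): 0.5860 : 0.4140
Gallium pattern (n=1): 0.6011 : 0.3989
Convolve the two distributions (both contribute in 2-u steps):
  M: 0.5860×0.6011 = 0.352245
  M+2: 0.5860×0.3989 + 0.4140×0.6011 = 0.482611
  M+4: 0.4140×0.3989 = 0.165145
Scale to base peak (0.482611) = 100: 73.0 : 100.0 : 34.2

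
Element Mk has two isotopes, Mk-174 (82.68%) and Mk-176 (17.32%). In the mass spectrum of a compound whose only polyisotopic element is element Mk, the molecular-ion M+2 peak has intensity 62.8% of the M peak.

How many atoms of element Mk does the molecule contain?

3

With n Mk atoms, P(M+2)/P(M) = C(n,1)·p^(n−1)q / p^n = n·q/p = n · 0.1732/0.8268.
n = 0.628 × 0.8268/0.1732 = 3.00 ≈ 3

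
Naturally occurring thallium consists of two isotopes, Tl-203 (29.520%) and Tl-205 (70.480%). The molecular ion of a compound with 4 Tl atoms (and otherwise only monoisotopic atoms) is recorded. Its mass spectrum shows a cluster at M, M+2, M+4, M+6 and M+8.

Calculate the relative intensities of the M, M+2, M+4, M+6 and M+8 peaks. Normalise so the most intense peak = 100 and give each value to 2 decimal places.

1.84 : 17.54 : 62.83 : 100.00 : 59.69

Each Tl atom is independently Tl-203 (p = 0.29520) or Tl-205 (q = 0.70480); the cluster is the binomial expansion (p + q)^4.
P(M) = 0.29520^4 = 0.007594
P(M+2) = 4 × 0.29520^3 × 0.70480^1 = 0.072523
P(M+4) = 6 × 0.29520^2 × 0.70480^2 = 0.259726
P(M+6) = 4 × 0.29520^1 × 0.70480^3 = 0.413403
P(M+8) = 0.70480^4 = 0.246754
The M+6 peak is largest (0.413403); scaling to 100 gives 1.84 : 17.54 : 62.83 : 100.00 : 59.69.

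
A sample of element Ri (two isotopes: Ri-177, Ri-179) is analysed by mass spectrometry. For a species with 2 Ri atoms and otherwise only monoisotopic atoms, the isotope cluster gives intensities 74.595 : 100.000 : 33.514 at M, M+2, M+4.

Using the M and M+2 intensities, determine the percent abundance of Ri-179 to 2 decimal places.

40.13%

If p is the fraction of Ri that is Ri-177, then I(M+2)/I(M) = [C(2,1)·p^1·(1−p)] / p^2 = 2·(1−p)/p = 100.000/74.595 = 1.3406
(1−p)/p = 1.3406/2 = 0.6703  ⇒  p = 1/(1 + 0.6703) = 0.5987
Ri-177: 59.87%, Ri-179: 40.13%.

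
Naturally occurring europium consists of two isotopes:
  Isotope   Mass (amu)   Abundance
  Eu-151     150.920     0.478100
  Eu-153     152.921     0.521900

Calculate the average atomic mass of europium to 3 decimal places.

151.964 amu

Ar = Σ fᵢ·mᵢ = 0.478100 × 150.920 + 0.521900 × 152.921
= 72.1549 + 79.8095 = 151.9644 amu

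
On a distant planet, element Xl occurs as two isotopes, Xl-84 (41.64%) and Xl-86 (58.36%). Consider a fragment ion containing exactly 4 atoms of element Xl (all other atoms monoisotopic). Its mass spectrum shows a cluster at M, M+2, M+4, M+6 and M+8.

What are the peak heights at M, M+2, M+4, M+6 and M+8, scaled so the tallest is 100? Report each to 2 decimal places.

8.48 : 47.57 : 100.00 : 93.44 : 32.74

Each Xl atom is independently Xl-84 (p = 0.4164) or Xl-86 (q = 0.5836); the cluster is the binomial expansion (p + q)^4.
P(M) = 0.4164^4 = 0.030064
P(M+2) = 4 × 0.4164^3 × 0.5836^1 = 0.168542
P(M+4) = 6 × 0.4164^2 × 0.5836^2 = 0.354326
P(M+6) = 4 × 0.4164^1 × 0.5836^3 = 0.331068
P(M+8) = 0.5836^4 = 0.116001
The M+4 peak is largest (0.354326); scaling to 100 gives 8.48 : 47.57 : 100.00 : 93.44 : 32.74.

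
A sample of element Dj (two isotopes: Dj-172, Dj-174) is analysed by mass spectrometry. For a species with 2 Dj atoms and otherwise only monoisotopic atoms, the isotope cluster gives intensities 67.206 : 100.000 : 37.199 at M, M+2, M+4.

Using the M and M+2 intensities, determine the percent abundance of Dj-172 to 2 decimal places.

If p is the fraction of Dj that is Dj-172, then I(M+2)/I(M) = [C(2,1)·p^1·(1−p)] / p^2 = 2·(1−p)/p = 100.000/67.206 = 1.4880
(1−p)/p = 1.4880/2 = 0.7440  ⇒  p = 1/(1 + 0.7440) = 0.5734
Dj-172: 57.34%, Dj-174: 42.66%.

57.34%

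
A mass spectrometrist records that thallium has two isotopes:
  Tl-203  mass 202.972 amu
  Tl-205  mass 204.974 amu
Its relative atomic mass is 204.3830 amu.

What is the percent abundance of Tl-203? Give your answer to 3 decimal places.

29.520%

With x = fraction of Tl-203 (so Tl-205 is 1 − x):
202.972·x + 204.974·(1 − x) = 204.3830
(202.972 − 204.974)·x = 204.3830 − 204.974
x = -0.5910 / -2.002 = 0.29520 → 29.520% Tl-203, 70.480% Tl-205.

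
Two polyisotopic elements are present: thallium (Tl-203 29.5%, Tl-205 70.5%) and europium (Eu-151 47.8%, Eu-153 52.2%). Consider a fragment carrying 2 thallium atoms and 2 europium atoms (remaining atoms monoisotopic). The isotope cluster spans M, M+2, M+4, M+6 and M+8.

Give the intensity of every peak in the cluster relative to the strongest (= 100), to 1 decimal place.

5.5 : 38.3 : 95.4 : 100.0 : 37.5

Thallium pattern (n=2): 0.087025 : 0.41595 : 0.497025
Europium pattern (n=2): 0.228484 : 0.499032 : 0.272484
Convolve the two distributions (both contribute in 2-u steps):
  M: 0.087025×0.228484 = 0.019884
  M+2: 0.087025×0.499032 + 0.41595×0.228484 = 0.138466
  M+4: 0.087025×0.272484 + 0.41595×0.499032 + 0.497025×0.228484 = 0.344848
  M+6: 0.41595×0.272484 + 0.497025×0.499032 = 0.361371
  M+8: 0.497025×0.272484 = 0.135431
Scale to base peak (0.361371) = 100: 5.5 : 38.3 : 95.4 : 100.0 : 37.5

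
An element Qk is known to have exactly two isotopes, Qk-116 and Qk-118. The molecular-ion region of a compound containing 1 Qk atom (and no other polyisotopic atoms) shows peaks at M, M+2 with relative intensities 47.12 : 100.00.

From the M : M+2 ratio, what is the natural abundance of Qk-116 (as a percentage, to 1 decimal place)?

Let p = fractional abundance of Qk-116. I(M+2)/I(M) = [C(1,1)·p^0·(1−p)] / p^1 = 1·(1−p)/p = 100.00/47.12 = 2.1222
(1−p)/p = 2.1222/1 = 2.1222  ⇒  p = 1/(1 + 2.1222) = 0.3203
Qk-116: 32.0%, Qk-118: 68.0%.

32.0%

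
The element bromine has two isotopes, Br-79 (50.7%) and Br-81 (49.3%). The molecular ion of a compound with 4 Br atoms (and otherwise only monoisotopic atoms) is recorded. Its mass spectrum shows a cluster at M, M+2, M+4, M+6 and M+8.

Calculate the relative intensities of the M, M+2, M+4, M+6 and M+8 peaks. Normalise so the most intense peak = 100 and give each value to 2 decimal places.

Expanding (0.507 + 0.493)^4:
P(M) = 0.507^4 = 0.066074
P(M+2) = 4 × 0.507^3 × 0.493^1 = 0.256999
P(M+4) = 6 × 0.507^2 × 0.493^2 = 0.374853
P(M+6) = 4 × 0.507^1 × 0.493^3 = 0.243001
P(M+8) = 0.493^4 = 0.059073
The M+4 peak is largest (0.374853); scaling to 100 gives 17.63 : 68.56 : 100.00 : 64.83 : 15.76.

17.63 : 68.56 : 100.00 : 64.83 : 15.76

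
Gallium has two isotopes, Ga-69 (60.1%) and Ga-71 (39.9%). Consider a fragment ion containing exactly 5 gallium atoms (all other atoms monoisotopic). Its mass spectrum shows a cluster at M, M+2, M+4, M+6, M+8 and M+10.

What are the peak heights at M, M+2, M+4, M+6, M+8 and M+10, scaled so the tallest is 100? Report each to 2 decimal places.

Each Ga atom is independently Ga-69 (p = 0.601) or Ga-71 (q = 0.399); the cluster is the binomial expansion (p + q)^5.
P(M) = 0.601^5 = 0.078410
P(M+2) = 5 × 0.601^4 × 0.399^1 = 0.260280
P(M+4) = 10 × 0.601^3 × 0.399^2 = 0.345596
P(M+6) = 10 × 0.601^2 × 0.399^3 = 0.229439
P(M+8) = 5 × 0.601^1 × 0.399^4 = 0.076162
P(M+10) = 0.399^5 = 0.010113
The M+4 peak is largest (0.345596); scaling to 100 gives 22.69 : 75.31 : 100.00 : 66.39 : 22.04 : 2.93.

22.69 : 75.31 : 100.00 : 66.39 : 22.04 : 2.93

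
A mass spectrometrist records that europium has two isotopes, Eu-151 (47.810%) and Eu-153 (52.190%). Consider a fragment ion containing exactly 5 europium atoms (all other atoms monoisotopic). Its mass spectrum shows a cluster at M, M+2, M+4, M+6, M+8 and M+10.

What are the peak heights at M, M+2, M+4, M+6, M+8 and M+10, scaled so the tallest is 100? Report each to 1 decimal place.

7.7 : 42.0 : 91.6 : 100.0 : 54.6 : 11.9

Each Eu atom is independently Eu-151 (p = 0.47810) or Eu-153 (q = 0.52190); the cluster is the binomial expansion (p + q)^5.
P(M) = 0.47810^5 = 0.024980
P(M+2) = 5 × 0.47810^4 × 0.52190^1 = 0.136343
P(M+4) = 10 × 0.47810^3 × 0.52190^2 = 0.297667
P(M+6) = 10 × 0.47810^2 × 0.52190^3 = 0.324937
P(M+8) = 5 × 0.47810^1 × 0.52190^4 = 0.177353
P(M+10) = 0.52190^5 = 0.038720
The M+6 peak is largest (0.324937); scaling to 100 gives 7.7 : 42.0 : 91.6 : 100.0 : 54.6 : 11.9.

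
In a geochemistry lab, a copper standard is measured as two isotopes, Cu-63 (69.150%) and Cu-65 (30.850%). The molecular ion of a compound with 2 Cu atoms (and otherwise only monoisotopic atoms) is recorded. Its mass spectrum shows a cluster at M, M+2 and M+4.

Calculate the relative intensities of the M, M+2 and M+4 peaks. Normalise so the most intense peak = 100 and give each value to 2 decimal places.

Expanding (0.69150 + 0.30850)^2:
P(M) = 0.69150^2 = 0.478172
P(M+2) = 2 × 0.69150^1 × 0.30850^1 = 0.426656
P(M+4) = 0.30850^2 = 0.095172
The M peak is largest (0.478172); scaling to 100 gives 100.00 : 89.23 : 19.90.

100.00 : 89.23 : 19.90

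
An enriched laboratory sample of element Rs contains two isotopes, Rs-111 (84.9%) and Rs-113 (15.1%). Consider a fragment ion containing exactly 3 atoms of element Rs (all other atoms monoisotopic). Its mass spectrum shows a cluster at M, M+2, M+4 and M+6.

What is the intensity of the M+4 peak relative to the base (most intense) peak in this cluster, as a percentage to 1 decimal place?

9.5%

(0.849 + 0.151)^3 gives M 0.6120, M+2 0.3265, M+4 0.0581, M+6 0.0034; the largest is M.
P(M) = C(3,0) × 0.849^3 × 0.151^0 = 1 × 0.61196005 × 1.0000 = 0.611960 (base)
P(M+4) = C(3,2) × 0.849^1 × 0.151^2 = 3 × 0.8490 × 0.022801 = 0.058074
Relative intensity = 0.058074 / 0.611960 × 100 = 9.5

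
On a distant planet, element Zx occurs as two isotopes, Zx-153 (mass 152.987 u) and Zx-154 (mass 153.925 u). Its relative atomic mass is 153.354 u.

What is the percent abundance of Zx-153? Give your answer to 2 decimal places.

60.87%

Writing the weighted mean with unknown fraction x of Zx-153:
152.987·x + 153.925·(1 − x) = 153.354
(152.987 − 153.925)·x = 153.354 − 153.925
x = -0.571 / -0.938 = 0.60874 → 60.87% Zx-153, 39.13% Zx-154.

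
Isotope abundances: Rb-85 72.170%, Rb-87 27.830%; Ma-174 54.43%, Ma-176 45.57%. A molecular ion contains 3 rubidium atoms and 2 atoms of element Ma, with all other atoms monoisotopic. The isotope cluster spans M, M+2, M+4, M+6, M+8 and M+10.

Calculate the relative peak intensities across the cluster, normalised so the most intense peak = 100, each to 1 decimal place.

32.4 : 91.8 : 100.0 : 52.4 : 13.3 : 1.3

Rubidium pattern (n=3): 0.37589809 : 0.43485841 : 0.16768892 : 0.02155458
Element Ma pattern (n=2): 0.29626249 : 0.49607502 : 0.20766249
Convolve the two distributions (both contribute in 2-u steps):
  M: 0.37589809×0.29626249 = 0.111365
  M+2: 0.37589809×0.49607502 + 0.43485841×0.29626249 = 0.315306
  M+4: 0.37589809×0.20766249 + 0.43485841×0.49607502 + 0.16768892×0.29626249 = 0.343462
  M+6: 0.43485841×0.20766249 + 0.16768892×0.49607502 + 0.02155458×0.29626249 = 0.179876
  M+8: 0.16768892×0.20766249 + 0.02155458×0.49607502 = 0.045515
  M+10: 0.02155458×0.20766249 = 0.004476
Scale to base peak (0.343462) = 100: 32.4 : 91.8 : 100.0 : 52.4 : 13.3 : 1.3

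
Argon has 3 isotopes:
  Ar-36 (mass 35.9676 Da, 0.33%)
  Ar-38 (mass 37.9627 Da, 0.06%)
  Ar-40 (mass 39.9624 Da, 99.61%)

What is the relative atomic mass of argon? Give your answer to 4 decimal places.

39.9480 Da

Ar = Σ fᵢ·mᵢ = 0.0033 × 35.9676 + 0.0006 × 37.9627 + 0.9961 × 39.9624
= 0.11869 + 0.02278 + 39.80655 = 39.94802 Da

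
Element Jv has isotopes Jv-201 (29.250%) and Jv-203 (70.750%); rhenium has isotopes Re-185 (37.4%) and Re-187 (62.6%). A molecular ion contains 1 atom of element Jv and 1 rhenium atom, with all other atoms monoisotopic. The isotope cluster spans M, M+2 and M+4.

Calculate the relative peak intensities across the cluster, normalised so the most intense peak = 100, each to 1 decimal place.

24.4 : 100.0 : 98.9

Element Jv pattern (n=1): 0.2925 : 0.7075
Rhenium pattern (n=1): 0.3740 : 0.6260
Convolve the two distributions (both contribute in 2-u steps):
  M: 0.2925×0.3740 = 0.109395
  M+2: 0.2925×0.6260 + 0.7075×0.3740 = 0.447710
  M+4: 0.7075×0.6260 = 0.442895
Scale to base peak (0.447710) = 100: 24.4 : 100.0 : 98.9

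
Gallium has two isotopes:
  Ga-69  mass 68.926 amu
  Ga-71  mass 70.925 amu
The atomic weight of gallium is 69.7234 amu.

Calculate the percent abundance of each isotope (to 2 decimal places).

Ga-69: 60.11%, Ga-71: 39.89%

Let x be the fractional abundance of Ga-69; then Ga-71 has abundance 1 − x.
68.926·x + 70.925·(1 − x) = 69.7234
(68.926 − 70.925)·x = 69.7234 − 70.925
x = -1.2016 / -1.999 = 0.60110 → 60.11% Ga-69, 39.89% Ga-71.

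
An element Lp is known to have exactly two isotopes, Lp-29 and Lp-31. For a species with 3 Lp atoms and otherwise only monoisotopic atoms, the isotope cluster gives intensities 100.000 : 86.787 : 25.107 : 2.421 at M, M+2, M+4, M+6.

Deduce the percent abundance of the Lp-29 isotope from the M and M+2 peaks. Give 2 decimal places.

77.56%

If p is the fraction of Lp that is Lp-29, then I(M+2)/I(M) = [C(3,1)·p^2·(1−p)] / p^3 = 3·(1−p)/p = 86.787/100.000 = 0.8679
(1−p)/p = 0.8679/3 = 0.2893  ⇒  p = 1/(1 + 0.2893) = 0.7756
Lp-29: 77.56%, Lp-31: 22.44%.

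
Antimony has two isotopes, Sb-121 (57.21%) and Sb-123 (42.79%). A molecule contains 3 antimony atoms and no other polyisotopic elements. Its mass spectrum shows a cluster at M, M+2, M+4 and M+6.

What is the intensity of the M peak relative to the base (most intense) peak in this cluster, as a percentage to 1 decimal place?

44.6%

Binomial terms of (0.5721 + 0.4279)^3: M 0.1872, M+2 0.4202, M+4 0.3143, M+6 0.0783 → M+2 is the base peak.
P(M+2) = C(3,1) × 0.5721^2 × 0.4279^1 = 3 × 0.32729841 × 0.4279 = 0.420153 (base)
P(M) = C(3,0) × 0.5721^3 × 0.4279^0 = 1 × 0.18724742 × 1.0000 = 0.187247
Relative intensity = 0.187247 / 0.420153 × 100 = 44.6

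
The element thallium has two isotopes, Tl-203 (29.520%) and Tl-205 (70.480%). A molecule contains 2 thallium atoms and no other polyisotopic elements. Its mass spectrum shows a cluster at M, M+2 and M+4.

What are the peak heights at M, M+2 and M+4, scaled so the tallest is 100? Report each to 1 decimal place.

The 2 Tl atoms are independent, so intensities follow the terms of (0.29520 + 0.70480)^2.
P(M) = 0.29520^2 = 0.087143
P(M+2) = 2 × 0.29520^1 × 0.70480^1 = 0.416114
P(M+4) = 0.70480^2 = 0.496743
The M+4 peak is largest (0.496743); scaling to 100 gives 17.5 : 83.8 : 100.0.

17.5 : 83.8 : 100.0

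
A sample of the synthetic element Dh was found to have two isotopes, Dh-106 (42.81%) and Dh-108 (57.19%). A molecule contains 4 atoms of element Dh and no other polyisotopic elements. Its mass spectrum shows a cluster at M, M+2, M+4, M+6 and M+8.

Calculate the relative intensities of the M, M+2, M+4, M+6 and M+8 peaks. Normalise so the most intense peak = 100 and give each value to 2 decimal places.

Expanding (0.4281 + 0.5719)^4:
P(M) = 0.4281^4 = 0.033588
P(M+2) = 4 × 0.4281^3 × 0.5719^1 = 0.179480
P(M+4) = 6 × 0.4281^2 × 0.5719^2 = 0.359652
P(M+6) = 4 × 0.4281^1 × 0.5719^3 = 0.320306
P(M+8) = 0.5719^4 = 0.106975
The M+4 peak is largest (0.359652); scaling to 100 gives 9.34 : 49.90 : 100.00 : 89.06 : 29.74.

9.34 : 49.90 : 100.00 : 89.06 : 29.74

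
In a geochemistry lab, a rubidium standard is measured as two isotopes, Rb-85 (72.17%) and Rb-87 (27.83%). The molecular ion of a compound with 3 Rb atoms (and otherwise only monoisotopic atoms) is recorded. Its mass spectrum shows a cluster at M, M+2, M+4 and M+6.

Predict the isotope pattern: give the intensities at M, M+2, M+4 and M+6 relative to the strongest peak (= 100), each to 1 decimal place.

86.4 : 100.0 : 38.6 : 5.0

Each Rb atom is independently Rb-85 (p = 0.7217) or Rb-87 (q = 0.2783); the cluster is the binomial expansion (p + q)^3.
P(M) = 0.7217^3 = 0.375898
P(M+2) = 3 × 0.7217^2 × 0.2783^1 = 0.434858
P(M+4) = 3 × 0.7217^1 × 0.2783^2 = 0.167689
P(M+6) = 0.2783^3 = 0.021555
The M+2 peak is largest (0.434858); scaling to 100 gives 86.4 : 100.0 : 38.6 : 5.0.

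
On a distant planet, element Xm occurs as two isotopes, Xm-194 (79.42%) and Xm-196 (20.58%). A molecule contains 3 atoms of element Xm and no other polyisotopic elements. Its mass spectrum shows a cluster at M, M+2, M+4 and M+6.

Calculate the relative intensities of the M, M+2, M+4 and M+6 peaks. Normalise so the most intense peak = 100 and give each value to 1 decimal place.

100.0 : 77.7 : 20.1 : 1.7

Each Xm atom is independently Xm-194 (p = 0.7942) or Xm-196 (q = 0.2058); the cluster is the binomial expansion (p + q)^3.
P(M) = 0.7942^3 = 0.500945
P(M+2) = 3 × 0.7942^2 × 0.2058^1 = 0.389427
P(M+4) = 3 × 0.7942^1 × 0.2058^2 = 0.100912
P(M+6) = 0.2058^3 = 0.008716
The M peak is largest (0.500945); scaling to 100 gives 100.0 : 77.7 : 20.1 : 1.7.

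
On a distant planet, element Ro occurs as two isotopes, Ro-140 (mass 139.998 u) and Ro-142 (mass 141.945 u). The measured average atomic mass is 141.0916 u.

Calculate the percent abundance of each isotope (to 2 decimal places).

With x = fraction of Ro-140 (so Ro-142 is 1 − x):
139.998·x + 141.945·(1 − x) = 141.0916
(139.998 − 141.945)·x = 141.0916 − 141.945
x = -0.8534 / -1.947 = 0.43832 → 43.83% Ro-140, 56.17% Ro-142.

Ro-140: 43.83%, Ro-142: 56.17%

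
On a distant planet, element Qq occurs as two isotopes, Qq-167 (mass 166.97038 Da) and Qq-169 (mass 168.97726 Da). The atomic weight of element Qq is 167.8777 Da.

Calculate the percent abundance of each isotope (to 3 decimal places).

Writing the weighted mean with unknown fraction x of Qq-167:
166.97038·x + 168.97726·(1 − x) = 167.8777
(166.97038 − 168.97726)·x = 167.8777 − 168.97726
x = -1.09956 / -2.00688 = 0.54790 → 54.790% Qq-167, 45.210% Qq-169.

Qq-167: 54.790%, Qq-169: 45.210%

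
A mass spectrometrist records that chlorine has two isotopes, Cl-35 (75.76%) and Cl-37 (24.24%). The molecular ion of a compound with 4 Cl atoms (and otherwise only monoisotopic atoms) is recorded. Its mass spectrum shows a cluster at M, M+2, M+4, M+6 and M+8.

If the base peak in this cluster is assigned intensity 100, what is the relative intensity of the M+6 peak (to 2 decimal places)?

(0.7576 + 0.2424)^4 gives M 0.3294, M+2 0.4216, M+4 0.2023, M+6 0.0432, M+8 0.0035; the largest is M+2.
P(M+2) = C(4,1) × 0.7576^3 × 0.2424^1 = 4 × 0.4348304 × 0.2424 = 0.421612 (base)
P(M+6) = C(4,3) × 0.7576^1 × 0.2424^3 = 4 × 0.7576 × 0.01424288 = 0.043162
Relative intensity = 0.043162 / 0.421612 × 100 = 10.24

10.24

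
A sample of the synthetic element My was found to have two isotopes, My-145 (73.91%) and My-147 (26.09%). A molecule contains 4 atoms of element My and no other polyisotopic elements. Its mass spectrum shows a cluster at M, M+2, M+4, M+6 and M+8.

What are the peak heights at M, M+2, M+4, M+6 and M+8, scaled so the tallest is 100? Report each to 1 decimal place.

The 4 My atoms are independent, so intensities follow the terms of (0.7391 + 0.2609)^4.
P(M) = 0.7391^4 = 0.298410
P(M+2) = 4 × 0.7391^3 × 0.2609^1 = 0.421351
P(M+4) = 6 × 0.7391^2 × 0.2609^2 = 0.223103
P(M+6) = 4 × 0.7391^1 × 0.2609^3 = 0.052503
P(M+8) = 0.2609^4 = 0.004633
The M+2 peak is largest (0.421351); scaling to 100 gives 70.8 : 100.0 : 52.9 : 12.5 : 1.1.

70.8 : 100.0 : 52.9 : 12.5 : 1.1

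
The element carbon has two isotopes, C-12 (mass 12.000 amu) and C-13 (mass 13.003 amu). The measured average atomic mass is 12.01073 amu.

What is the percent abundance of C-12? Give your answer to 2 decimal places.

98.93%

With x = fraction of C-12 (so C-13 is 1 − x):
12.000·x + 13.003·(1 − x) = 12.01073
(12.000 − 13.003)·x = 12.01073 − 13.003
x = -0.99227 / -1.003 = 0.98930 → 98.93% C-12, 1.07% C-13.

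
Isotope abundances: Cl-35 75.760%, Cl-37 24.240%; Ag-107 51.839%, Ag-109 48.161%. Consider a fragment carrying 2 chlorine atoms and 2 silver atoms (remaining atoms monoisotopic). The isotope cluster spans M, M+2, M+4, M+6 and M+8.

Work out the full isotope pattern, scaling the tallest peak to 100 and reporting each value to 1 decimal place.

Chlorine pattern (n=2): 0.57395776 : 0.36728448 : 0.05875776
Silver pattern (n=2): 0.26872819 : 0.49932362 : 0.23194819
Convolve the two distributions (both contribute in 2-u steps):
  M: 0.57395776×0.26872819 = 0.154239
  M+2: 0.57395776×0.49932362 + 0.36728448×0.26872819 = 0.385290
  M+4: 0.57395776×0.23194819 + 0.36728448×0.49932362 + 0.05875776×0.26872819 = 0.332312
  M+6: 0.36728448×0.23194819 + 0.05875776×0.49932362 = 0.114530
  M+8: 0.05875776×0.23194819 = 0.013629
Scale to base peak (0.385290) = 100: 40.0 : 100.0 : 86.2 : 29.7 : 3.5

40.0 : 100.0 : 86.2 : 29.7 : 3.5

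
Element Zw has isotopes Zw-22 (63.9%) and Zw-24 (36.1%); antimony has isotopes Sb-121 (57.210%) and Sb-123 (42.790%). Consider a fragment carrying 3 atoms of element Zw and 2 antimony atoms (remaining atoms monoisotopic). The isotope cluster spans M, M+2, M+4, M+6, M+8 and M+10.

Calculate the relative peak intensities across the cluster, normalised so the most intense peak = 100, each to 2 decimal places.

Element Zw pattern (n=3): 0.26091712 : 0.44221164 : 0.24982536 : 0.04704588
Antimony pattern (n=2): 0.32729841 : 0.48960318 : 0.18309841
Convolve the two distributions (both contribute in 2-u steps):
  M: 0.26091712×0.32729841 = 0.085398
  M+2: 0.26091712×0.48960318 + 0.44221164×0.32729841 = 0.272481
  M+4: 0.26091712×0.18309841 + 0.44221164×0.48960318 + 0.24982536×0.32729841 = 0.346049
  M+6: 0.44221164×0.18309841 + 0.24982536×0.48960318 + 0.04704588×0.32729841 = 0.218682
  M+8: 0.24982536×0.18309841 + 0.04704588×0.48960318 = 0.068776
  M+10: 0.04704588×0.18309841 = 0.008614
Scale to base peak (0.346049) = 100: 24.68 : 78.74 : 100.00 : 63.19 : 19.87 : 2.49

24.68 : 78.74 : 100.00 : 63.19 : 19.87 : 2.49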